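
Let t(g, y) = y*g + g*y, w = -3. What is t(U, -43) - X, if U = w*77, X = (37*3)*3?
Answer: 19533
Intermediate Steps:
X = 333 (X = 111*3 = 333)
U = -231 (U = -3*77 = -231)
t(g, y) = 2*g*y (t(g, y) = g*y + g*y = 2*g*y)
t(U, -43) - X = 2*(-231)*(-43) - 1*333 = 19866 - 333 = 19533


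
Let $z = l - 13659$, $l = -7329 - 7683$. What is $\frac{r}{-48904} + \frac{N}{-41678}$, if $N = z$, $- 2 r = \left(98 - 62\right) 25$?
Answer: $\frac{355220421}{509555228} \approx 0.69712$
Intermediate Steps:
$l = -15012$ ($l = -7329 - 7683 = -15012$)
$r = -450$ ($r = - \frac{\left(98 - 62\right) 25}{2} = - \frac{36 \cdot 25}{2} = \left(- \frac{1}{2}\right) 900 = -450$)
$z = -28671$ ($z = -15012 - 13659 = -28671$)
$N = -28671$
$\frac{r}{-48904} + \frac{N}{-41678} = - \frac{450}{-48904} - \frac{28671}{-41678} = \left(-450\right) \left(- \frac{1}{48904}\right) - - \frac{28671}{41678} = \frac{225}{24452} + \frac{28671}{41678} = \frac{355220421}{509555228}$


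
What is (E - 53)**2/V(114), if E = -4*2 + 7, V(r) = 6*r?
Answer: 81/19 ≈ 4.2632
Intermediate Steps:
E = -1 (E = -8 + 7 = -1)
(E - 53)**2/V(114) = (-1 - 53)**2/((6*114)) = (-54)**2/684 = 2916*(1/684) = 81/19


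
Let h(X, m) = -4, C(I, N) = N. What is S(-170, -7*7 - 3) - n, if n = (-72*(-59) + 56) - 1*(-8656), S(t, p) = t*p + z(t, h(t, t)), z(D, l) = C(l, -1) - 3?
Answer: -4124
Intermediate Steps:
z(D, l) = -4 (z(D, l) = -1 - 3 = -4)
S(t, p) = -4 + p*t (S(t, p) = t*p - 4 = p*t - 4 = -4 + p*t)
n = 12960 (n = (4248 + 56) + 8656 = 4304 + 8656 = 12960)
S(-170, -7*7 - 3) - n = (-4 + (-7*7 - 3)*(-170)) - 1*12960 = (-4 + (-49 - 3)*(-170)) - 12960 = (-4 - 52*(-170)) - 12960 = (-4 + 8840) - 12960 = 8836 - 12960 = -4124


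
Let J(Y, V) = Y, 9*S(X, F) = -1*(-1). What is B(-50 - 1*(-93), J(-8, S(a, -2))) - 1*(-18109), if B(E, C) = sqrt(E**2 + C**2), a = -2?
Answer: 18109 + sqrt(1913) ≈ 18153.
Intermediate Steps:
S(X, F) = 1/9 (S(X, F) = (-1*(-1))/9 = (1/9)*1 = 1/9)
B(E, C) = sqrt(C**2 + E**2)
B(-50 - 1*(-93), J(-8, S(a, -2))) - 1*(-18109) = sqrt((-8)**2 + (-50 - 1*(-93))**2) - 1*(-18109) = sqrt(64 + (-50 + 93)**2) + 18109 = sqrt(64 + 43**2) + 18109 = sqrt(64 + 1849) + 18109 = sqrt(1913) + 18109 = 18109 + sqrt(1913)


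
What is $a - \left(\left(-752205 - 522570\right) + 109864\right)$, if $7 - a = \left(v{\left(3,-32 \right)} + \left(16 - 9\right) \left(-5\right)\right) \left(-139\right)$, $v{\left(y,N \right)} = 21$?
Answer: $1162972$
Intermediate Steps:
$a = -1939$ ($a = 7 - \left(21 + \left(16 - 9\right) \left(-5\right)\right) \left(-139\right) = 7 - \left(21 + 7 \left(-5\right)\right) \left(-139\right) = 7 - \left(21 - 35\right) \left(-139\right) = 7 - \left(-14\right) \left(-139\right) = 7 - 1946 = -1939$)
$a - \left(\left(-752205 - 522570\right) + 109864\right) = -1939 - \left(\left(-752205 - 522570\right) + 109864\right) = -1939 - \left(-1274775 + 109864\right) = -1939 - -1164911 = -1939 + 1164911 = 1162972$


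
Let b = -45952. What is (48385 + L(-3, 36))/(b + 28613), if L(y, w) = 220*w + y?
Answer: -56302/17339 ≈ -3.2471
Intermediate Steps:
L(y, w) = y + 220*w
(48385 + L(-3, 36))/(b + 28613) = (48385 + (-3 + 220*36))/(-45952 + 28613) = (48385 + (-3 + 7920))/(-17339) = (48385 + 7917)*(-1/17339) = 56302*(-1/17339) = -56302/17339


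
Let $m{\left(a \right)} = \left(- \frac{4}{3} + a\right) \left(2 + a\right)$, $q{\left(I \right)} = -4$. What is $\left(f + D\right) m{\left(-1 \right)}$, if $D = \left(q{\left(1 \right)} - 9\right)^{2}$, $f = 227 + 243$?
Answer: $-1491$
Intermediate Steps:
$f = 470$
$m{\left(a \right)} = \left(2 + a\right) \left(- \frac{4}{3} + a\right)$ ($m{\left(a \right)} = \left(\left(-4\right) \frac{1}{3} + a\right) \left(2 + a\right) = \left(- \frac{4}{3} + a\right) \left(2 + a\right) = \left(2 + a\right) \left(- \frac{4}{3} + a\right)$)
$D = 169$ ($D = \left(-4 - 9\right)^{2} = \left(-13\right)^{2} = 169$)
$\left(f + D\right) m{\left(-1 \right)} = \left(470 + 169\right) \left(- \frac{8}{3} + \left(-1\right)^{2} + \frac{2}{3} \left(-1\right)\right) = 639 \left(- \frac{8}{3} + 1 - \frac{2}{3}\right) = 639 \left(- \frac{7}{3}\right) = -1491$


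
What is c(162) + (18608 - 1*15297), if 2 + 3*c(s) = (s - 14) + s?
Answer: 10241/3 ≈ 3413.7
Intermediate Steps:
c(s) = -16/3 + 2*s/3 (c(s) = -⅔ + ((s - 14) + s)/3 = -⅔ + ((-14 + s) + s)/3 = -⅔ + (-14 + 2*s)/3 = -⅔ + (-14/3 + 2*s/3) = -16/3 + 2*s/3)
c(162) + (18608 - 1*15297) = (-16/3 + (⅔)*162) + (18608 - 1*15297) = (-16/3 + 108) + (18608 - 15297) = 308/3 + 3311 = 10241/3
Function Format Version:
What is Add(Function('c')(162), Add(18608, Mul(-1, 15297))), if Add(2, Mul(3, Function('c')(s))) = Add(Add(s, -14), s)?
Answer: Rational(10241, 3) ≈ 3413.7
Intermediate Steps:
Function('c')(s) = Add(Rational(-16, 3), Mul(Rational(2, 3), s)) (Function('c')(s) = Add(Rational(-2, 3), Mul(Rational(1, 3), Add(Add(s, -14), s))) = Add(Rational(-2, 3), Mul(Rational(1, 3), Add(Add(-14, s), s))) = Add(Rational(-2, 3), Mul(Rational(1, 3), Add(-14, Mul(2, s)))) = Add(Rational(-2, 3), Add(Rational(-14, 3), Mul(Rational(2, 3), s))) = Add(Rational(-16, 3), Mul(Rational(2, 3), s)))
Add(Function('c')(162), Add(18608, Mul(-1, 15297))) = Add(Add(Rational(-16, 3), Mul(Rational(2, 3), 162)), Add(18608, Mul(-1, 15297))) = Add(Add(Rational(-16, 3), 108), Add(18608, -15297)) = Add(Rational(308, 3), 3311) = Rational(10241, 3)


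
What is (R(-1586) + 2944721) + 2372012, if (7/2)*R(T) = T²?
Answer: 42247923/7 ≈ 6.0354e+6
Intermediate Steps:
R(T) = 2*T²/7
(R(-1586) + 2944721) + 2372012 = ((2/7)*(-1586)² + 2944721) + 2372012 = ((2/7)*2515396 + 2944721) + 2372012 = (5030792/7 + 2944721) + 2372012 = 25643839/7 + 2372012 = 42247923/7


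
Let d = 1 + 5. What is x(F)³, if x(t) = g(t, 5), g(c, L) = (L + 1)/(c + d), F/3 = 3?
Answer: 8/125 ≈ 0.064000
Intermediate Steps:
d = 6
F = 9 (F = 3*3 = 9)
g(c, L) = (1 + L)/(6 + c) (g(c, L) = (L + 1)/(c + 6) = (1 + L)/(6 + c))
x(t) = 6/(6 + t) (x(t) = (1 + 5)/(6 + t) = 6/(6 + t))
x(F)³ = (6/(6 + 9))³ = (6/15)³ = (6*(1/15))³ = (⅖)³ = 8/125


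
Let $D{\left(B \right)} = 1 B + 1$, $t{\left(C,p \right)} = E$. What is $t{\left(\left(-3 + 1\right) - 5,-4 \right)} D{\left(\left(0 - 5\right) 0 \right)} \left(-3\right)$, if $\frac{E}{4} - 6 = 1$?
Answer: $-84$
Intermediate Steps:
$E = 28$ ($E = 24 + 4 \cdot 1 = 24 + 4 = 28$)
$t{\left(C,p \right)} = 28$
$D{\left(B \right)} = 1 + B$ ($D{\left(B \right)} = B + 1 = 1 + B$)
$t{\left(\left(-3 + 1\right) - 5,-4 \right)} D{\left(\left(0 - 5\right) 0 \right)} \left(-3\right) = 28 \left(1 + \left(0 - 5\right) 0\right) \left(-3\right) = 28 \left(1 - 0\right) \left(-3\right) = 28 \left(1 + 0\right) \left(-3\right) = 28 \cdot 1 \left(-3\right) = 28 \left(-3\right) = -84$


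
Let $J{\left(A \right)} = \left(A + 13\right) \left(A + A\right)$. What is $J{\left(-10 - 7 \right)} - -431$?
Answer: $567$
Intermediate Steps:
$J{\left(A \right)} = 2 A \left(13 + A\right)$ ($J{\left(A \right)} = \left(13 + A\right) 2 A = 2 A \left(13 + A\right)$)
$J{\left(-10 - 7 \right)} - -431 = 2 \left(-10 - 7\right) \left(13 - 17\right) - -431 = 2 \left(-10 - 7\right) \left(13 - 17\right) + 431 = 2 \left(-17\right) \left(13 - 17\right) + 431 = 2 \left(-17\right) \left(-4\right) + 431 = 136 + 431 = 567$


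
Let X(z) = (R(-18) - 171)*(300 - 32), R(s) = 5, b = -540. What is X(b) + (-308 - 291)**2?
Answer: 314313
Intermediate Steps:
X(z) = -44488 (X(z) = (5 - 171)*(300 - 32) = -166*268 = -44488)
X(b) + (-308 - 291)**2 = -44488 + (-308 - 291)**2 = -44488 + (-599)**2 = -44488 + 358801 = 314313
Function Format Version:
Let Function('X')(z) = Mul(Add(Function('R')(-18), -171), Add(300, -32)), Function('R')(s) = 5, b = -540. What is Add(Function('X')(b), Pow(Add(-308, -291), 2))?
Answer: 314313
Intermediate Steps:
Function('X')(z) = -44488 (Function('X')(z) = Mul(Add(5, -171), Add(300, -32)) = Mul(-166, 268) = -44488)
Add(Function('X')(b), Pow(Add(-308, -291), 2)) = Add(-44488, Pow(Add(-308, -291), 2)) = Add(-44488, Pow(-599, 2)) = Add(-44488, 358801) = 314313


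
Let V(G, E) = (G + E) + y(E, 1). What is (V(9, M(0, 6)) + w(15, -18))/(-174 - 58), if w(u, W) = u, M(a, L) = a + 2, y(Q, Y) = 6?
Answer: -4/29 ≈ -0.13793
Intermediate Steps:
M(a, L) = 2 + a
V(G, E) = 6 + E + G (V(G, E) = (G + E) + 6 = (E + G) + 6 = 6 + E + G)
(V(9, M(0, 6)) + w(15, -18))/(-174 - 58) = ((6 + (2 + 0) + 9) + 15)/(-174 - 58) = ((6 + 2 + 9) + 15)/(-232) = (17 + 15)*(-1/232) = 32*(-1/232) = -4/29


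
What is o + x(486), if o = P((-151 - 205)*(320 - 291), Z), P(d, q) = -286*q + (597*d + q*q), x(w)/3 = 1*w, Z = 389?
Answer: -6121903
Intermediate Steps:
x(w) = 3*w (x(w) = 3*(1*w) = 3*w)
P(d, q) = q**2 - 286*q + 597*d (P(d, q) = -286*q + (597*d + q**2) = -286*q + (q**2 + 597*d) = q**2 - 286*q + 597*d)
o = -6123361 (o = 389**2 - 286*389 + 597*((-151 - 205)*(320 - 291)) = 151321 - 111254 + 597*(-356*29) = 151321 - 111254 + 597*(-10324) = 151321 - 111254 - 6163428 = -6123361)
o + x(486) = -6123361 + 3*486 = -6123361 + 1458 = -6121903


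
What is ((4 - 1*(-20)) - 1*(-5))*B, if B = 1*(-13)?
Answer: -377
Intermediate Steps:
B = -13
((4 - 1*(-20)) - 1*(-5))*B = ((4 - 1*(-20)) - 1*(-5))*(-13) = ((4 + 20) + 5)*(-13) = (24 + 5)*(-13) = 29*(-13) = -377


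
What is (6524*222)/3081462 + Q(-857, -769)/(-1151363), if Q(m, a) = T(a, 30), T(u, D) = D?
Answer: 277909804534/591313555451 ≈ 0.46999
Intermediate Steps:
Q(m, a) = 30
(6524*222)/3081462 + Q(-857, -769)/(-1151363) = (6524*222)/3081462 + 30/(-1151363) = 1448328*(1/3081462) + 30*(-1/1151363) = 241388/513577 - 30/1151363 = 277909804534/591313555451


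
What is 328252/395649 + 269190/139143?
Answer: 50726240782/18350596269 ≈ 2.7643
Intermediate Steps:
328252/395649 + 269190/139143 = 328252*(1/395649) + 269190*(1/139143) = 328252/395649 + 89730/46381 = 50726240782/18350596269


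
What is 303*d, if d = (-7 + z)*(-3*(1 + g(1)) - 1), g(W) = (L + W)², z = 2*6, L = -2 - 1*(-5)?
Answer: -78780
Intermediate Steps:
L = 3 (L = -2 + 5 = 3)
z = 12
g(W) = (3 + W)²
d = -260 (d = (-7 + 12)*(-3*(1 + (3 + 1)²) - 1) = 5*(-3*(1 + 4²) - 1) = 5*(-3*(1 + 16) - 1) = 5*(-3*17 - 1) = 5*(-51 - 1) = 5*(-52) = -260)
303*d = 303*(-260) = -78780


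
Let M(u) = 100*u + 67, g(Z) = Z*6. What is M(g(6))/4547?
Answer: 3667/4547 ≈ 0.80647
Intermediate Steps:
g(Z) = 6*Z
M(u) = 67 + 100*u
M(g(6))/4547 = (67 + 100*(6*6))/4547 = (67 + 100*36)*(1/4547) = (67 + 3600)*(1/4547) = 3667*(1/4547) = 3667/4547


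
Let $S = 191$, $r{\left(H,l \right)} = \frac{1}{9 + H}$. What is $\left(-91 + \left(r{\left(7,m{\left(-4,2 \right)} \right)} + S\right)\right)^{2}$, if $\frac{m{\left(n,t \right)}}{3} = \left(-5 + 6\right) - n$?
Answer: $\frac{2563201}{256} \approx 10013.0$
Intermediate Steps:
$m{\left(n,t \right)} = 3 - 3 n$ ($m{\left(n,t \right)} = 3 \left(\left(-5 + 6\right) - n\right) = 3 \left(1 - n\right) = 3 - 3 n$)
$\left(-91 + \left(r{\left(7,m{\left(-4,2 \right)} \right)} + S\right)\right)^{2} = \left(-91 + \left(\frac{1}{9 + 7} + 191\right)\right)^{2} = \left(-91 + \left(\frac{1}{16} + 191\right)\right)^{2} = \left(-91 + \frac{3057}{16}\right)^{2} = \left(\frac{1601}{16}\right)^{2} = \frac{2563201}{256}$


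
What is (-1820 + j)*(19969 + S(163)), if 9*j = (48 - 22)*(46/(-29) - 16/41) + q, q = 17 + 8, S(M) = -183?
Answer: -385969360270/10701 ≈ -3.6069e+7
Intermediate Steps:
q = 25
j = -31375/10701 (j = ((48 - 22)*(46/(-29) - 16/41) + 25)/9 = (26*(46*(-1/29) - 16*1/41) + 25)/9 = (26*(-46/29 - 16/41) + 25)/9 = (26*(-2350/1189) + 25)/9 = (-61100/1189 + 25)/9 = (⅑)*(-31375/1189) = -31375/10701 ≈ -2.9320)
(-1820 + j)*(19969 + S(163)) = (-1820 - 31375/10701)*(19969 - 183) = -19507195/10701*19786 = -385969360270/10701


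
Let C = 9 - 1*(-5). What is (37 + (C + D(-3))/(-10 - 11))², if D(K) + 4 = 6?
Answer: 579121/441 ≈ 1313.2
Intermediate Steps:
C = 14 (C = 9 + 5 = 14)
D(K) = 2 (D(K) = -4 + 6 = 2)
(37 + (C + D(-3))/(-10 - 11))² = (37 + (14 + 2)/(-10 - 11))² = (37 + 16/(-21))² = (37 + 16*(-1/21))² = (37 - 16/21)² = (761/21)² = 579121/441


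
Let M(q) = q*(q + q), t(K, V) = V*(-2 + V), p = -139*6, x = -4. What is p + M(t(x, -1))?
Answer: -816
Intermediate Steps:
p = -834
M(q) = 2*q² (M(q) = q*(2*q) = 2*q²)
p + M(t(x, -1)) = -834 + 2*(-(-2 - 1))² = -834 + 2*(-1*(-3))² = -834 + 2*3² = -834 + 2*9 = -834 + 18 = -816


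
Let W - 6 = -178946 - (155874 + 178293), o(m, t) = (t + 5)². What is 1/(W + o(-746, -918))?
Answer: 1/320462 ≈ 3.1205e-6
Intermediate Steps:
o(m, t) = (5 + t)²
W = -513107 (W = 6 + (-178946 - (155874 + 178293)) = 6 + (-178946 - 1*334167) = 6 + (-178946 - 334167) = 6 - 513113 = -513107)
1/(W + o(-746, -918)) = 1/(-513107 + (5 - 918)²) = 1/(-513107 + (-913)²) = 1/(-513107 + 833569) = 1/320462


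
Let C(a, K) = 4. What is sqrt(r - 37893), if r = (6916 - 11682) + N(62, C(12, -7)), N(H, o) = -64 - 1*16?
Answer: I*sqrt(42739) ≈ 206.73*I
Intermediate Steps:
N(H, o) = -80 (N(H, o) = -64 - 16 = -80)
r = -4846 (r = (6916 - 11682) - 80 = -4766 - 80 = -4846)
sqrt(r - 37893) = sqrt(-4846 - 37893) = sqrt(-42739) = I*sqrt(42739)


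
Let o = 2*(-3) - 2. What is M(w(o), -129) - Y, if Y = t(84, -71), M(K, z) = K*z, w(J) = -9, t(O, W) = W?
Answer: 1232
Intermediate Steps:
o = -8 (o = -6 - 2 = -8)
Y = -71
M(w(o), -129) - Y = -9*(-129) - 1*(-71) = 1161 + 71 = 1232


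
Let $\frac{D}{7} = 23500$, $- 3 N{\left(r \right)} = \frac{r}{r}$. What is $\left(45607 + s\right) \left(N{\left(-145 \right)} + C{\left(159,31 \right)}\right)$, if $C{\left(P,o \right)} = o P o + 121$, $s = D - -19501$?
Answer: $35111578824$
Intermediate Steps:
$N{\left(r \right)} = - \frac{1}{3}$ ($N{\left(r \right)} = - \frac{r \frac{1}{r}}{3} = \left(- \frac{1}{3}\right) 1 = - \frac{1}{3}$)
$D = 164500$ ($D = 7 \cdot 23500 = 164500$)
$s = 184001$ ($s = 164500 - -19501 = 164500 + 19501 = 184001$)
$C{\left(P,o \right)} = 121 + P o^{2}$ ($C{\left(P,o \right)} = P o o + 121 = P o^{2} + 121 = 121 + P o^{2}$)
$\left(45607 + s\right) \left(N{\left(-145 \right)} + C{\left(159,31 \right)}\right) = \left(45607 + 184001\right) \left(- \frac{1}{3} + \left(121 + 159 \cdot 31^{2}\right)\right) = 229608 \left(- \frac{1}{3} + \left(121 + 159 \cdot 961\right)\right) = 229608 \left(- \frac{1}{3} + \left(121 + 152799\right)\right) = 229608 \left(- \frac{1}{3} + 152920\right) = 229608 \cdot \frac{458759}{3} = 35111578824$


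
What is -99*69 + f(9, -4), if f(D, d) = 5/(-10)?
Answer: -13663/2 ≈ -6831.5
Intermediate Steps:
f(D, d) = -½ (f(D, d) = 5*(-⅒) = -½)
-99*69 + f(9, -4) = -99*69 - ½ = -6831 - ½ = -13663/2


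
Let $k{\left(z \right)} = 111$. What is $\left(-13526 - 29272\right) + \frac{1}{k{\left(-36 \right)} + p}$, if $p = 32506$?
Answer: $- \frac{1395942365}{32617} \approx -42798.0$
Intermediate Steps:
$\left(-13526 - 29272\right) + \frac{1}{k{\left(-36 \right)} + p} = \left(-13526 - 29272\right) + \frac{1}{111 + 32506} = -42798 + \frac{1}{32617} = - \frac{1395942365}{32617}$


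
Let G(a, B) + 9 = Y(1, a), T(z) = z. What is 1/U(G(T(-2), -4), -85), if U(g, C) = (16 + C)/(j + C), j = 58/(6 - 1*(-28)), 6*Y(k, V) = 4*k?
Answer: 472/391 ≈ 1.2072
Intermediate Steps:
Y(k, V) = 2*k/3 (Y(k, V) = (4*k)/6 = 2*k/3)
G(a, B) = -25/3 (G(a, B) = -9 + (⅔)*1 = -9 + ⅔ = -25/3)
j = 29/17 (j = 58/(6 + 28) = 58/34 = 58*(1/34) = 29/17 ≈ 1.7059)
U(g, C) = (16 + C)/(29/17 + C)
1/U(G(T(-2), -4), -85) = 1/(17*(16 - 85)/(29 + 17*(-85))) = 1/(17*(-69)/(29 - 1445)) = 1/(17*(-69)/(-1416)) = 1/(17*(-1/1416)*(-69)) = 1/(391/472) = 472/391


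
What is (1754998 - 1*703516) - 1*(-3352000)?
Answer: 4403482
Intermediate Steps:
(1754998 - 1*703516) - 1*(-3352000) = (1754998 - 703516) + 3352000 = 1051482 + 3352000 = 4403482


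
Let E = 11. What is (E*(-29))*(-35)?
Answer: 11165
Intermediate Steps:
(E*(-29))*(-35) = (11*(-29))*(-35) = -319*(-35) = 11165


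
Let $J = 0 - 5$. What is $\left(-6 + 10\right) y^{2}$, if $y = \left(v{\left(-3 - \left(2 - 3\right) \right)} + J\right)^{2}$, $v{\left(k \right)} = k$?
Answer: $9604$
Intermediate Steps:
$J = -5$ ($J = 0 - 5 = -5$)
$y = 49$ ($y = \left(\left(-3 - \left(2 - 3\right)\right) - 5\right)^{2} = \left(\left(-3 - -1\right) - 5\right)^{2} = \left(\left(-3 + 1\right) - 5\right)^{2} = \left(-2 - 5\right)^{2} = \left(-7\right)^{2} = 49$)
$\left(-6 + 10\right) y^{2} = \left(-6 + 10\right) 49^{2} = 4 \cdot 2401 = 9604$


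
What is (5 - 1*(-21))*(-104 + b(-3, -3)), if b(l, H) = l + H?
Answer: -2860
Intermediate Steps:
b(l, H) = H + l
(5 - 1*(-21))*(-104 + b(-3, -3)) = (5 - 1*(-21))*(-104 + (-3 - 3)) = (5 + 21)*(-104 - 6) = 26*(-110) = -2860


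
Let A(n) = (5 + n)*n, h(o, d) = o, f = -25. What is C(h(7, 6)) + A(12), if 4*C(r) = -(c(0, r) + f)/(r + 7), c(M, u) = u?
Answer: 5721/28 ≈ 204.32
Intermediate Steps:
A(n) = n*(5 + n)
C(r) = -(-25 + r)/(4*(7 + r)) (C(r) = (-(r - 25)/(r + 7))/4 = (-(-25 + r)/(7 + r))/4 = -(-25 + r)/(4*(7 + r)))
C(h(7, 6)) + A(12) = (25 - 1*7)/(4*(7 + 7)) + 12*(5 + 12) = (¼)*(25 - 7)/14 + 12*17 = (¼)*(1/14)*18 + 204 = 9/28 + 204 = 5721/28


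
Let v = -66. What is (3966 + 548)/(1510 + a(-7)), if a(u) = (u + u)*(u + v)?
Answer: 2257/1266 ≈ 1.7828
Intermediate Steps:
a(u) = 2*u*(-66 + u) (a(u) = (u + u)*(u - 66) = (2*u)*(-66 + u) = 2*u*(-66 + u))
(3966 + 548)/(1510 + a(-7)) = (3966 + 548)/(1510 + 2*(-7)*(-66 - 7)) = 4514/(1510 + 2*(-7)*(-73)) = 4514/(1510 + 1022) = 4514/2532 = 4514*(1/2532) = 2257/1266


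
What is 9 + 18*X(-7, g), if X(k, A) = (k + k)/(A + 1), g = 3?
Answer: -54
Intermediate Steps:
X(k, A) = 2*k/(1 + A) (X(k, A) = (2*k)/(1 + A) = 2*k/(1 + A))
9 + 18*X(-7, g) = 9 + 18*(2*(-7)/(1 + 3)) = 9 + 18*(2*(-7)/4) = 9 + 18*(2*(-7)*(¼)) = 9 + 18*(-7/2) = 9 - 63 = -54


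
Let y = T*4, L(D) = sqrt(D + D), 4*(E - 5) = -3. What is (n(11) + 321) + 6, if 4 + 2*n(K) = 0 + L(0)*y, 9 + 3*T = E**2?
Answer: 325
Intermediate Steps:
E = 17/4 (E = 5 + (1/4)*(-3) = 5 - 3/4 = 17/4 ≈ 4.2500)
T = 145/48 (T = -3 + (17/4)**2/3 = -3 + (1/3)*(289/16) = -3 + 289/48 = 145/48 ≈ 3.0208)
L(D) = sqrt(2)*sqrt(D) (L(D) = sqrt(2*D) = sqrt(2)*sqrt(D))
y = 145/12 (y = (145/48)*4 = 145/12 ≈ 12.083)
n(K) = -2 (n(K) = -2 + (0 + (sqrt(2)*sqrt(0))*(145/12))/2 = -2 + (0 + (sqrt(2)*0)*(145/12))/2 = -2 + (0 + 0*(145/12))/2 = -2 + (0 + 0)/2 = -2 + (1/2)*0 = -2 + 0 = -2)
(n(11) + 321) + 6 = (-2 + 321) + 6 = 319 + 6 = 325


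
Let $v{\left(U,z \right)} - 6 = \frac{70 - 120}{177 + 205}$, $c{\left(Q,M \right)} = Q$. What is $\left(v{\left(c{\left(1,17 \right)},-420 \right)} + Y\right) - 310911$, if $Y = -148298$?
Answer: $- \frac{87707798}{191} \approx -4.592 \cdot 10^{5}$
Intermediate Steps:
$v{\left(U,z \right)} = \frac{1121}{191}$ ($v{\left(U,z \right)} = 6 + \frac{70 - 120}{177 + 205} = 6 - \frac{50}{382} = 6 - \frac{25}{191} = \frac{1121}{191}$)
$\left(v{\left(c{\left(1,17 \right)},-420 \right)} + Y\right) - 310911 = \left(\frac{1121}{191} - 148298\right) - 310911 = - \frac{28323797}{191} - 310911 = - \frac{87707798}{191}$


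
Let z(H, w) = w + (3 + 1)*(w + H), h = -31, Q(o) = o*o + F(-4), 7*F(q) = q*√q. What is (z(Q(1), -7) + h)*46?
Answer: -2852 - 1472*I/7 ≈ -2852.0 - 210.29*I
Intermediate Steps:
F(q) = q^(3/2)/7 (F(q) = (q*√q)/7 = q^(3/2)/7)
Q(o) = o² - 8*I/7 (Q(o) = o*o + (-4)^(3/2)/7 = o² + (-8*I)/7 = o² - 8*I/7)
z(H, w) = 4*H + 5*w (z(H, w) = w + 4*(H + w) = w + (4*H + 4*w) = 4*H + 5*w)
(z(Q(1), -7) + h)*46 = ((4*(1² - 8*I/7) + 5*(-7)) - 31)*46 = ((4*(1 - 8*I/7) - 35) - 31)*46 = (((4 - 32*I/7) - 35) - 31)*46 = ((-31 - 32*I/7) - 31)*46 = (-62 - 32*I/7)*46 = -2852 - 1472*I/7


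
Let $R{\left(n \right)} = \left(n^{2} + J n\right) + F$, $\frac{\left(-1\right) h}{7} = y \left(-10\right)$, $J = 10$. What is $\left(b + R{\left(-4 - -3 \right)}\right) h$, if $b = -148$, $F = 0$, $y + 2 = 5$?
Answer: $-32970$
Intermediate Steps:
$y = 3$ ($y = -2 + 5 = 3$)
$h = 210$ ($h = - 7 \cdot 3 \left(-10\right) = \left(-7\right) \left(-30\right) = 210$)
$R{\left(n \right)} = n^{2} + 10 n$ ($R{\left(n \right)} = \left(n^{2} + 10 n\right) + 0 = n^{2} + 10 n$)
$\left(b + R{\left(-4 - -3 \right)}\right) h = \left(-148 + \left(-4 - -3\right) \left(10 - 1\right)\right) 210 = \left(-148 + \left(-4 + 3\right) \left(10 + \left(-4 + 3\right)\right)\right) 210 = \left(-148 - \left(10 - 1\right)\right) 210 = \left(-148 - 9\right) 210 = \left(-157\right) 210 = -32970$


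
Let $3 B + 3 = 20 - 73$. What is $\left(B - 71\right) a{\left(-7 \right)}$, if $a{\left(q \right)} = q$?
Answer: $\frac{1883}{3} \approx 627.67$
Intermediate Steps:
$B = - \frac{56}{3}$ ($B = -1 + \frac{20 - 73}{3} = -1 + \frac{1}{3} \left(-53\right) = -1 - \frac{53}{3} = - \frac{56}{3} \approx -18.667$)
$\left(B - 71\right) a{\left(-7 \right)} = \left(- \frac{56}{3} - 71\right) \left(-7\right) = \left(- \frac{269}{3}\right) \left(-7\right) = \frac{1883}{3}$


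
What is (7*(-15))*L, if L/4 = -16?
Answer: 6720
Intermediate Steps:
L = -64 (L = 4*(-16) = -64)
(7*(-15))*L = (7*(-15))*(-64) = -105*(-64) = 6720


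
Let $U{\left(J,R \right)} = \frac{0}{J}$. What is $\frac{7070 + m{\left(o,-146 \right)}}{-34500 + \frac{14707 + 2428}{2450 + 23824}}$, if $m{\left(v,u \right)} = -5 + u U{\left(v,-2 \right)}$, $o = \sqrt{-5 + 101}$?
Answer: $- \frac{37125162}{181287173} \approx -0.20479$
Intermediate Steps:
$U{\left(J,R \right)} = 0$
$o = 4 \sqrt{6}$ ($o = \sqrt{96} = 4 \sqrt{6} \approx 9.798$)
$m{\left(v,u \right)} = -5$ ($m{\left(v,u \right)} = -5 + u 0 = -5 + 0 = -5$)
$\frac{7070 + m{\left(o,-146 \right)}}{-34500 + \frac{14707 + 2428}{2450 + 23824}} = \frac{7070 - 5}{-34500 + \frac{14707 + 2428}{2450 + 23824}} = \frac{7065}{-34500 + \frac{17135}{26274}} = \frac{7065}{- \frac{906435865}{26274}} = 7065 \left(- \frac{26274}{906435865}\right) = - \frac{37125162}{181287173}$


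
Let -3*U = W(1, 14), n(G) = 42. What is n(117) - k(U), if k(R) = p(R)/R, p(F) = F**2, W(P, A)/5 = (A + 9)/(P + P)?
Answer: 367/6 ≈ 61.167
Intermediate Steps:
W(P, A) = 5*(9 + A)/(2*P) (W(P, A) = 5*((A + 9)/(P + P)) = 5*((9 + A)/((2*P))) = 5*((9 + A)*(1/(2*P))) = 5*((9 + A)/(2*P)) = 5*(9 + A)/(2*P))
U = -115/6 (U = -5*(9 + 14)/(6*1) = -5*23/6 = -1/3*115/2 = -115/6 ≈ -19.167)
k(R) = R (k(R) = R**2/R = R)
n(117) - k(U) = 42 - 1*(-115/6) = 42 + 115/6 = 367/6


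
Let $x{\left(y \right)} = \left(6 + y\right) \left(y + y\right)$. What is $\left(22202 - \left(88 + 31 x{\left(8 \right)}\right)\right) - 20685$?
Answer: $-5515$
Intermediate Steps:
$x{\left(y \right)} = 2 y \left(6 + y\right)$ ($x{\left(y \right)} = \left(6 + y\right) 2 y = 2 y \left(6 + y\right)$)
$\left(22202 - \left(88 + 31 x{\left(8 \right)}\right)\right) - 20685 = \left(22202 - \left(88 + 31 \cdot 2 \cdot 8 \left(6 + 8\right)\right)\right) - 20685 = \left(22202 - \left(88 + 31 \cdot 2 \cdot 8 \cdot 14\right)\right) - 20685 = \left(22202 - 7032\right) - 20685 = 15170 - 20685 = -5515$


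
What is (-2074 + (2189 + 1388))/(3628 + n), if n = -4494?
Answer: -1503/866 ≈ -1.7356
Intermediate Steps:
(-2074 + (2189 + 1388))/(3628 + n) = (-2074 + (2189 + 1388))/(3628 - 4494) = (-2074 + 3577)/(-866) = 1503*(-1/866) = -1503/866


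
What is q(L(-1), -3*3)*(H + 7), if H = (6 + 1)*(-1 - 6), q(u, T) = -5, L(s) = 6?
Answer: 210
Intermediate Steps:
H = -49 (H = 7*(-7) = -49)
q(L(-1), -3*3)*(H + 7) = -5*(-49 + 7) = -5*(-42) = 210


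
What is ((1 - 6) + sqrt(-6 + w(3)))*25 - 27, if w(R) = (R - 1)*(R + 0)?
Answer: -152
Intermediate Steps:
w(R) = R*(-1 + R) (w(R) = (-1 + R)*R = R*(-1 + R))
((1 - 6) + sqrt(-6 + w(3)))*25 - 27 = ((1 - 6) + sqrt(-6 + 3*(-1 + 3)))*25 - 27 = (-5 + sqrt(-6 + 3*2))*25 - 27 = (-5 + sqrt(-6 + 6))*25 - 27 = (-5 + sqrt(0))*25 - 27 = (-5 + 0)*25 - 27 = -5*25 - 27 = -125 - 27 = -152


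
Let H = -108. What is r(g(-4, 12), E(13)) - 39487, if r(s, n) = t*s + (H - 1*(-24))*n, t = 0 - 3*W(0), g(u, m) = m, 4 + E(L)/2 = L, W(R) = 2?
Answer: -41071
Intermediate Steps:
E(L) = -8 + 2*L
t = -6 (t = 0 - 3*2 = 0 - 6 = -6)
r(s, n) = -84*n - 6*s (r(s, n) = -6*s + (-108 - 1*(-24))*n = -6*s + (-108 + 24)*n = -6*s - 84*n = -84*n - 6*s)
r(g(-4, 12), E(13)) - 39487 = (-84*(-8 + 2*13) - 6*12) - 39487 = (-84*(-8 + 26) - 72) - 39487 = (-84*18 - 72) - 39487 = (-1512 - 72) - 39487 = -1584 - 39487 = -41071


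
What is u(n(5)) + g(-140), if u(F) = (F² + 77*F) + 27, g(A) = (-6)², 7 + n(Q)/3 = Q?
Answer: -363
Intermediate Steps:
n(Q) = -21 + 3*Q
g(A) = 36
u(F) = 27 + F² + 77*F
u(n(5)) + g(-140) = (27 + (-21 + 3*5)² + 77*(-21 + 3*5)) + 36 = (27 + (-21 + 15)² + 77*(-21 + 15)) + 36 = (27 + (-6)² + 77*(-6)) + 36 = (27 + 36 - 462) + 36 = -399 + 36 = -363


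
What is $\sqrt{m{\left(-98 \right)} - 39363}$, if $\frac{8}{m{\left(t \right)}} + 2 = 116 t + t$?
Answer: $\frac{i \sqrt{323551623841}}{2867} \approx 198.4 i$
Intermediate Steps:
$m{\left(t \right)} = \frac{8}{-2 + 117 t}$ ($m{\left(t \right)} = \frac{8}{-2 + \left(116 t + t\right)} = \frac{8}{-2 + 117 t}$)
$\sqrt{m{\left(-98 \right)} - 39363} = \sqrt{\frac{8}{-2 + 117 \left(-98\right)} - 39363} = \sqrt{\frac{8}{-2 - 11466} - 39363} = \sqrt{\frac{8}{-11468} - 39363} = \sqrt{8 \left(- \frac{1}{11468}\right) - 39363} = \sqrt{- \frac{2}{2867} - 39363} = \sqrt{- \frac{112853723}{2867}} = \frac{i \sqrt{323551623841}}{2867}$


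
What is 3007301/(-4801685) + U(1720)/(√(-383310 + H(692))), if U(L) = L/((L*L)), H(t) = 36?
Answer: -3007301/4801685 - I*√42586/219743760 ≈ -0.6263 - 9.3911e-7*I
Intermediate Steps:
U(L) = 1/L (U(L) = L/(L²) = L/L² = 1/L)
3007301/(-4801685) + U(1720)/(√(-383310 + H(692))) = 3007301/(-4801685) + 1/(1720*(√(-383310 + 36))) = 3007301*(-1/4801685) + 1/(1720*(√(-383274))) = -3007301/4801685 + 1/(1720*((3*I*√42586))) = -3007301/4801685 + (-I*√42586/127758)/1720 = -3007301/4801685 - I*√42586/219743760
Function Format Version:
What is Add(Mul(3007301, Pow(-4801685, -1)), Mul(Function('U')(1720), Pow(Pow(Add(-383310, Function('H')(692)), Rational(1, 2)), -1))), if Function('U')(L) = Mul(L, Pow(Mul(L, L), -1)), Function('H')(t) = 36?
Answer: Add(Rational(-3007301, 4801685), Mul(Rational(-1, 219743760), I, Pow(42586, Rational(1, 2)))) ≈ Add(-0.62630, Mul(-9.3911e-7, I))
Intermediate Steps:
Function('U')(L) = Pow(L, -1) (Function('U')(L) = Mul(L, Pow(Pow(L, 2), -1)) = Mul(L, Pow(L, -2)) = Pow(L, -1))
Add(Mul(3007301, Pow(-4801685, -1)), Mul(Function('U')(1720), Pow(Pow(Add(-383310, Function('H')(692)), Rational(1, 2)), -1))) = Add(Mul(3007301, Pow(-4801685, -1)), Mul(Pow(1720, -1), Pow(Pow(Add(-383310, 36), Rational(1, 2)), -1))) = Add(Mul(3007301, Rational(-1, 4801685)), Mul(Rational(1, 1720), Pow(Pow(-383274, Rational(1, 2)), -1))) = Add(Rational(-3007301, 4801685), Mul(Rational(1, 1720), Pow(Mul(3, I, Pow(42586, Rational(1, 2))), -1))) = Add(Rational(-3007301, 4801685), Mul(Rational(1, 1720), Mul(Rational(-1, 127758), I, Pow(42586, Rational(1, 2))))) = Add(Rational(-3007301, 4801685), Mul(Rational(-1, 219743760), I, Pow(42586, Rational(1, 2))))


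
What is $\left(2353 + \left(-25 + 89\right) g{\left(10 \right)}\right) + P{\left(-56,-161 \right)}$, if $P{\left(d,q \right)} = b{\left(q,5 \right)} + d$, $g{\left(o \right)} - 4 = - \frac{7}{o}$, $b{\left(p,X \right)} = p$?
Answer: $\frac{11736}{5} \approx 2347.2$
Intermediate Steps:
$g{\left(o \right)} = 4 - \frac{7}{o}$
$P{\left(d,q \right)} = d + q$ ($P{\left(d,q \right)} = q + d = d + q$)
$\left(2353 + \left(-25 + 89\right) g{\left(10 \right)}\right) + P{\left(-56,-161 \right)} = \left(2353 + \left(-25 + 89\right) \left(4 - \frac{7}{10}\right)\right) - 217 = \left(2353 + 64 \left(4 - \frac{7}{10}\right)\right) - 217 = \left(2353 + 64 \cdot \frac{33}{10}\right) - 217 = \left(2353 + \frac{1056}{5}\right) - 217 = \frac{12821}{5} - 217 = \frac{11736}{5}$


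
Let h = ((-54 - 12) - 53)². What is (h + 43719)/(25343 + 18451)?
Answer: 28940/21897 ≈ 1.3216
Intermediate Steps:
h = 14161 (h = (-66 - 53)² = (-119)² = 14161)
(h + 43719)/(25343 + 18451) = (14161 + 43719)/(25343 + 18451) = 57880/43794 = 57880*(1/43794) = 28940/21897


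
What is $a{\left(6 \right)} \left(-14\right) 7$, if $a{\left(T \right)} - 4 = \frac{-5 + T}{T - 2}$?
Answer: $- \frac{833}{2} \approx -416.5$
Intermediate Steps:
$a{\left(T \right)} = 4 + \frac{-5 + T}{-2 + T}$ ($a{\left(T \right)} = 4 + \frac{-5 + T}{T - 2} = 4 + \frac{-5 + T}{-2 + T}$)
$a{\left(6 \right)} \left(-14\right) 7 = \frac{-13 + 5 \cdot 6}{-2 + 6} \left(-14\right) 7 = \frac{-13 + 30}{4} \left(-14\right) 7 = \frac{1}{4} \cdot 17 \left(-14\right) 7 = \frac{17}{4} \left(-14\right) 7 = \left(- \frac{119}{2}\right) 7 = - \frac{833}{2}$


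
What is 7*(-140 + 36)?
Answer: -728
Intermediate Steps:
7*(-140 + 36) = 7*(-104) = -728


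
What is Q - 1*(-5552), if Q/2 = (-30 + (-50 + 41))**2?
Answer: 8594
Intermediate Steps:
Q = 3042 (Q = 2*(-30 + (-50 + 41))**2 = 2*(-30 - 9)**2 = 2*(-39)**2 = 2*1521 = 3042)
Q - 1*(-5552) = 3042 - 1*(-5552) = 3042 + 5552 = 8594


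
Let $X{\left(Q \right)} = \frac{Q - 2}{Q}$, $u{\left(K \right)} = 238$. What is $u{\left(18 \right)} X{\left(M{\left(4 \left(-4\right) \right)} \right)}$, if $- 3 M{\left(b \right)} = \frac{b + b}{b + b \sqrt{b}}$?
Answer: $952 + 2856 i \approx 952.0 + 2856.0 i$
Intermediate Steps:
$M{\left(b \right)} = - \frac{2 b}{3 \left(b + b^{\frac{3}{2}}\right)}$ ($M{\left(b \right)} = - \frac{\left(b + b\right) \frac{1}{b + b \sqrt{b}}}{3} = - \frac{2 b \frac{1}{b + b^{\frac{3}{2}}}}{3} = - \frac{2 b}{3 \left(b + b^{\frac{3}{2}}\right)}$)
$X{\left(Q \right)} = \frac{-2 + Q}{Q}$
$u{\left(18 \right)} X{\left(M{\left(4 \left(-4\right) \right)} \right)} = 238 \frac{-2 - \frac{2 \cdot 4 \left(-4\right)}{3 \cdot 4 \left(-4\right) + 3 \left(4 \left(-4\right)\right)^{\frac{3}{2}}}}{\left(-2\right) 4 \left(-4\right) \frac{1}{3 \cdot 4 \left(-4\right) + 3 \left(4 \left(-4\right)\right)^{\frac{3}{2}}}} = 238 \frac{-2 - - \frac{32}{3 \left(-16\right) + 3 \left(-16\right)^{\frac{3}{2}}}}{\left(-2\right) \left(-16\right) \frac{1}{3 \left(-16\right) + 3 \left(-16\right)^{\frac{3}{2}}}} = 238 \frac{-2 - - \frac{32}{-48 + 3 \left(- 64 i\right)}}{\left(-2\right) \left(-16\right) \frac{1}{-48 + 3 \left(- 64 i\right)}} = 238 \frac{-2 - - \frac{32}{-48 - 192 i}}{\left(-2\right) \left(-16\right) \frac{1}{-48 - 192 i}} = 238 \frac{-2 - - 32 \frac{-48 + 192 i}{39168}}{\left(-2\right) \left(-16\right) \frac{-48 + 192 i}{39168}} = 238 \frac{-2 - \left(\frac{2}{51} - \frac{8 i}{51}\right)}{- \frac{2}{51} + \frac{8 i}{51}} = 238 \frac{153 \left(- \frac{2}{51} - \frac{8 i}{51}\right)}{4} \left(- \frac{104}{51} + \frac{8 i}{51}\right) = 238 \frac{153 \left(- \frac{104}{51} + \frac{8 i}{51}\right) \left(- \frac{2}{51} - \frac{8 i}{51}\right)}{4} = \frac{18207 \left(- \frac{104}{51} + \frac{8 i}{51}\right) \left(- \frac{2}{51} - \frac{8 i}{51}\right)}{2}$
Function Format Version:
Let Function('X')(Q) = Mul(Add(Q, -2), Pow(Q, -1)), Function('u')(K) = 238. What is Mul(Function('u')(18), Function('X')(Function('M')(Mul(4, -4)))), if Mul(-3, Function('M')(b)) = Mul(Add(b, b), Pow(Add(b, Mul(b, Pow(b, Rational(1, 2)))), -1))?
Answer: Add(952, Mul(2856, I)) ≈ Add(952.00, Mul(2856.0, I))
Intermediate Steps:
Function('M')(b) = Mul(Rational(-2, 3), b, Pow(Add(b, Pow(b, Rational(3, 2))), -1)) (Function('M')(b) = Mul(Rational(-1, 3), Mul(Add(b, b), Pow(Add(b, Mul(b, Pow(b, Rational(1, 2)))), -1))) = Mul(Rational(-1, 3), Mul(Mul(2, b), Pow(Add(b, Pow(b, Rational(3, 2))), -1))) = Mul(Rational(-1, 3), Mul(2, b, Pow(Add(b, Pow(b, Rational(3, 2))), -1))) = Mul(Rational(-2, 3), b, Pow(Add(b, Pow(b, Rational(3, 2))), -1)))
Function('X')(Q) = Mul(Pow(Q, -1), Add(-2, Q)) (Function('X')(Q) = Mul(Add(-2, Q), Pow(Q, -1)) = Mul(Pow(Q, -1), Add(-2, Q)))
Mul(Function('u')(18), Function('X')(Function('M')(Mul(4, -4)))) = Mul(238, Mul(Pow(Mul(-2, Mul(4, -4), Pow(Add(Mul(3, Mul(4, -4)), Mul(3, Pow(Mul(4, -4), Rational(3, 2)))), -1)), -1), Add(-2, Mul(-2, Mul(4, -4), Pow(Add(Mul(3, Mul(4, -4)), Mul(3, Pow(Mul(4, -4), Rational(3, 2)))), -1))))) = Mul(238, Mul(Pow(Mul(-2, -16, Pow(Add(Mul(3, -16), Mul(3, Pow(-16, Rational(3, 2)))), -1)), -1), Add(-2, Mul(-2, -16, Pow(Add(Mul(3, -16), Mul(3, Pow(-16, Rational(3, 2)))), -1))))) = Mul(238, Mul(Pow(Mul(-2, -16, Pow(Add(-48, Mul(3, Mul(-64, I))), -1)), -1), Add(-2, Mul(-2, -16, Pow(Add(-48, Mul(3, Mul(-64, I))), -1))))) = Mul(238, Mul(Pow(Mul(-2, -16, Pow(Add(-48, Mul(-192, I)), -1)), -1), Add(-2, Mul(-2, -16, Pow(Add(-48, Mul(-192, I)), -1))))) = Mul(238, Mul(Pow(Mul(-2, -16, Mul(Rational(1, 39168), Add(-48, Mul(192, I)))), -1), Add(-2, Mul(-2, -16, Mul(Rational(1, 39168), Add(-48, Mul(192, I))))))) = Mul(238, Mul(Pow(Add(Rational(-2, 51), Mul(Rational(8, 51), I)), -1), Add(-2, Add(Rational(-2, 51), Mul(Rational(8, 51), I))))) = Mul(238, Mul(Mul(Rational(153, 4), Add(Rational(-2, 51), Mul(Rational(-8, 51), I))), Add(Rational(-104, 51), Mul(Rational(8, 51), I)))) = Mul(238, Mul(Rational(153, 4), Add(Rational(-104, 51), Mul(Rational(8, 51), I)), Add(Rational(-2, 51), Mul(Rational(-8, 51), I)))) = Mul(Rational(18207, 2), Add(Rational(-104, 51), Mul(Rational(8, 51), I)), Add(Rational(-2, 51), Mul(Rational(-8, 51), I)))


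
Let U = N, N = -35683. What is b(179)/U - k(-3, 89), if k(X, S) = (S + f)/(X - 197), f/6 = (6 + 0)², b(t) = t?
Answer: 2169503/1427320 ≈ 1.5200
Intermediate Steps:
U = -35683
f = 216 (f = 6*(6 + 0)² = 6*6² = 6*36 = 216)
k(X, S) = (216 + S)/(-197 + X) (k(X, S) = (S + 216)/(X - 197) = (216 + S)/(-197 + X))
b(179)/U - k(-3, 89) = 179/(-35683) - (216 + 89)/(-197 - 3) = 179*(-1/35683) - 305/(-200) = -179/35683 - (-1)*305/200 = -179/35683 - 1*(-61/40) = -179/35683 + 61/40 = 2169503/1427320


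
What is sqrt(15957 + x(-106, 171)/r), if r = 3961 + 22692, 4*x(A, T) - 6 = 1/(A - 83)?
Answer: sqrt(1487302010746377)/305298 ≈ 126.32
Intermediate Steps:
x(A, T) = 3/2 + 1/(4*(-83 + A)) (x(A, T) = 3/2 + 1/(4*(A - 83)) = 3/2 + 1/(4*(-83 + A)))
r = 26653
sqrt(15957 + x(-106, 171)/r) = sqrt(15957 + ((-497 + 6*(-106))/(4*(-83 - 106)))/26653) = sqrt(15957 + ((1/4)*(-497 - 636)/(-189))*(1/26653)) = sqrt(15957 + ((1/4)*(-1/189)*(-1133))*(1/26653)) = sqrt(15957 + (1133/756)*(1/26653)) = sqrt(15957 + 103/1831788) = sqrt(29229841219/1831788) = sqrt(1487302010746377)/305298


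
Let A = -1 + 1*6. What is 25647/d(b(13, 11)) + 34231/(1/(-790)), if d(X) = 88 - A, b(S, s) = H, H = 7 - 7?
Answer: -27042181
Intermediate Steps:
H = 0
b(S, s) = 0
A = 5 (A = -1 + 6 = 5)
d(X) = 83 (d(X) = 88 - 1*5 = 88 - 5 = 83)
25647/d(b(13, 11)) + 34231/(1/(-790)) = 25647/83 + 34231/(1/(-790)) = 25647*(1/83) + 34231/(-1/790) = 309 + 34231*(-790) = 309 - 27042490 = -27042181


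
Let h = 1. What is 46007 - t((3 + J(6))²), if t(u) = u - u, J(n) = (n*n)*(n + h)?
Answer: 46007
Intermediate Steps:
J(n) = n²*(1 + n) (J(n) = (n*n)*(n + 1) = n²*(1 + n))
t(u) = 0
46007 - t((3 + J(6))²) = 46007 - 1*0 = 46007 + 0 = 46007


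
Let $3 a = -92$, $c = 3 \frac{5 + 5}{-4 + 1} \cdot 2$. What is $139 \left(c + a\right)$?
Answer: $- \frac{21128}{3} \approx -7042.7$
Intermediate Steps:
$c = -20$ ($c = 3 \frac{10}{-3} \cdot 2 = 3 \cdot 10 \left(- \frac{1}{3}\right) 2 = 3 \left(- \frac{10}{3}\right) 2 = \left(-10\right) 2 = -20$)
$a = - \frac{92}{3}$ ($a = \frac{1}{3} \left(-92\right) = - \frac{92}{3} \approx -30.667$)
$139 \left(c + a\right) = 139 \left(-20 - \frac{92}{3}\right) = 139 \left(- \frac{152}{3}\right) = - \frac{21128}{3}$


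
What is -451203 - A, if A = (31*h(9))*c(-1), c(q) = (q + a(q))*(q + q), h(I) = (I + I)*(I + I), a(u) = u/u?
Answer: -451203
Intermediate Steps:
a(u) = 1
h(I) = 4*I² (h(I) = (2*I)*(2*I) = 4*I²)
c(q) = 2*q*(1 + q) (c(q) = (q + 1)*(q + q) = (1 + q)*(2*q) = 2*q*(1 + q))
A = 0 (A = (31*(4*9²))*(2*(-1)*(1 - 1)) = (31*(4*81))*(2*(-1)*0) = (31*324)*0 = 10044*0 = 0)
-451203 - A = -451203 - 1*0 = -451203 + 0 = -451203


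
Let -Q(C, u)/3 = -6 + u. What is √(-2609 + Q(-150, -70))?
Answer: I*√2381 ≈ 48.795*I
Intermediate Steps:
Q(C, u) = 18 - 3*u (Q(C, u) = -3*(-6 + u) = 18 - 3*u)
√(-2609 + Q(-150, -70)) = √(-2609 + (18 - 3*(-70))) = √(-2609 + (18 + 210)) = √(-2609 + 228) = √(-2381) = I*√2381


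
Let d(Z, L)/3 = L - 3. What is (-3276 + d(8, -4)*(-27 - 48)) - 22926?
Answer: -24627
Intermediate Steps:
d(Z, L) = -9 + 3*L (d(Z, L) = 3*(L - 3) = 3*(-3 + L) = -9 + 3*L)
(-3276 + d(8, -4)*(-27 - 48)) - 22926 = (-3276 + (-9 + 3*(-4))*(-27 - 48)) - 22926 = (-3276 + (-9 - 12)*(-75)) - 22926 = (-3276 - 21*(-75)) - 22926 = (-3276 + 1575) - 22926 = -1701 - 22926 = -24627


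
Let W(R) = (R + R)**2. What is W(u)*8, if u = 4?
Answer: 512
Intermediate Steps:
W(R) = 4*R**2 (W(R) = (2*R)**2 = 4*R**2)
W(u)*8 = (4*4**2)*8 = (4*16)*8 = 64*8 = 512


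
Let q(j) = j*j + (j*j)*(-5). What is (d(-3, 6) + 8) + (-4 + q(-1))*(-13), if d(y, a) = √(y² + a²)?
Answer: 112 + 3*√5 ≈ 118.71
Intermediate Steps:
d(y, a) = √(a² + y²)
q(j) = -4*j² (q(j) = j² + j²*(-5) = j² - 5*j² = -4*j²)
(d(-3, 6) + 8) + (-4 + q(-1))*(-13) = (√(6² + (-3)²) + 8) + (-4 - 4*(-1)²)*(-13) = (√(36 + 9) + 8) + (-4 - 4*1)*(-13) = (√45 + 8) + (-4 - 4)*(-13) = (3*√5 + 8) - 8*(-13) = (8 + 3*√5) + 104 = 112 + 3*√5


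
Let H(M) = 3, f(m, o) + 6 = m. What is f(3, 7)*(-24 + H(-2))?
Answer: 63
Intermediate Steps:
f(m, o) = -6 + m
f(3, 7)*(-24 + H(-2)) = (-6 + 3)*(-24 + 3) = -3*(-21) = 63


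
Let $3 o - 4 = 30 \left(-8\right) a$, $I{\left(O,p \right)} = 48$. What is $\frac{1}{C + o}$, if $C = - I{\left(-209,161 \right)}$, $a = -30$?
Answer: $\frac{3}{7060} \approx 0.00042493$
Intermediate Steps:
$C = -48$ ($C = \left(-1\right) 48 = -48$)
$o = \frac{7204}{3}$ ($o = \frac{4}{3} + \frac{30 \left(-8\right) \left(-30\right)}{3} = \frac{4}{3} + \frac{\left(-240\right) \left(-30\right)}{3} = \frac{4}{3} + \frac{1}{3} \cdot 7200 = \frac{4}{3} + 2400 = \frac{7204}{3} \approx 2401.3$)
$\frac{1}{C + o} = \frac{1}{-48 + \frac{7204}{3}} = \frac{1}{\frac{7060}{3}} = \frac{3}{7060}$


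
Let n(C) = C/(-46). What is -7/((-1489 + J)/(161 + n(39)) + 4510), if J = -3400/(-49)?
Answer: -2526881/1624833524 ≈ -0.0015552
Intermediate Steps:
n(C) = -C/46 (n(C) = C*(-1/46) = -C/46)
J = 3400/49 (J = -3400*(-1/49) = 3400/49 ≈ 69.388)
-7/((-1489 + J)/(161 + n(39)) + 4510) = -7/((-1489 + 3400/49)/(161 - 1/46*39) + 4510) = -7/(-69561/(49*(161 - 39/46)) + 4510) = -7/(-69561/(49*7367/46) + 4510) = -7/(-69561/49*46/7367 + 4510) = -7/(-3199806/360983 + 4510) = -7/(1624833524/360983) = (360983/1624833524)*(-7) = -2526881/1624833524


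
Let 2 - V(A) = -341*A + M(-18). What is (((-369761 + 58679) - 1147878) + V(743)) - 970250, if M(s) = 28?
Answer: -2175873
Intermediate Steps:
V(A) = -26 + 341*A (V(A) = 2 - (-341*A + 28) = 2 - (28 - 341*A) = 2 + (-28 + 341*A) = -26 + 341*A)
(((-369761 + 58679) - 1147878) + V(743)) - 970250 = (((-369761 + 58679) - 1147878) + (-26 + 341*743)) - 970250 = ((-311082 - 1147878) + (-26 + 253363)) - 970250 = (-1458960 + 253337) - 970250 = -1205623 - 970250 = -2175873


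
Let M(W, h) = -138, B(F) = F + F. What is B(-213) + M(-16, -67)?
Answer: -564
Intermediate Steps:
B(F) = 2*F
B(-213) + M(-16, -67) = 2*(-213) - 138 = -426 - 138 = -564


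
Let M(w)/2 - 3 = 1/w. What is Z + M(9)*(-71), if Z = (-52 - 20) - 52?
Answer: -5092/9 ≈ -565.78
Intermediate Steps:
M(w) = 6 + 2/w
Z = -124 (Z = -72 - 52 = -124)
Z + M(9)*(-71) = -124 + (6 + 2/9)*(-71) = -124 + (56/9)*(-71) = -124 - 3976/9 = -5092/9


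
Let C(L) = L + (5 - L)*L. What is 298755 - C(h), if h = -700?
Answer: 792955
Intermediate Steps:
C(L) = L + L*(5 - L)
298755 - C(h) = 298755 - (-700)*(6 - 1*(-700)) = 298755 - (-700)*(6 + 700) = 298755 - (-700)*706 = 298755 - 1*(-494200) = 298755 + 494200 = 792955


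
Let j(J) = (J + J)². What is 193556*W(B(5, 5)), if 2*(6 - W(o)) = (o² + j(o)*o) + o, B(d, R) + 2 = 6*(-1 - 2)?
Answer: 3061281696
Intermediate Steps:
j(J) = 4*J² (j(J) = (2*J)² = 4*J²)
B(d, R) = -20 (B(d, R) = -2 + 6*(-1 - 2) = -2 + 6*(-3) = -2 - 18 = -20)
W(o) = 6 - 2*o³ - o/2 - o²/2 (W(o) = 6 - ((o² + (4*o²)*o) + o)/2 = 6 - ((o² + 4*o³) + o)/2 = 6 - (o + o² + 4*o³)/2 = 6 + (-2*o³ - o/2 - o²/2) = 6 - 2*o³ - o/2 - o²/2)
193556*W(B(5, 5)) = 193556*(6 - 2*(-20)³ - ½*(-20) - ½*(-20)²) = 193556*(6 - 2*(-8000) + 10 - ½*400) = 193556*(6 + 16000 + 10 - 200) = 193556*15816 = 3061281696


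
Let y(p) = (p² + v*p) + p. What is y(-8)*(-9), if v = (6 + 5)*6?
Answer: 4248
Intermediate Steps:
v = 66 (v = 11*6 = 66)
y(p) = p² + 67*p (y(p) = (p² + 66*p) + p = p² + 67*p)
y(-8)*(-9) = -8*(67 - 8)*(-9) = -8*59*(-9) = -472*(-9) = 4248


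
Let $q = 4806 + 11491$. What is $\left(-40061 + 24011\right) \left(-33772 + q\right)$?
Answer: $280473750$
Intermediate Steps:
$q = 16297$
$\left(-40061 + 24011\right) \left(-33772 + q\right) = \left(-40061 + 24011\right) \left(-33772 + 16297\right) = \left(-16050\right) \left(-17475\right) = 280473750$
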